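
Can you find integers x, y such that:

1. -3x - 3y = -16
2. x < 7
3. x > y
No

Even the single constraint (-3x - 3y = -16) is infeasible over the integers.

  - -3x - 3y = -16: every term on the left is divisible by 3, so the LHS ≡ 0 (mod 3), but the RHS -16 is not — no integer solution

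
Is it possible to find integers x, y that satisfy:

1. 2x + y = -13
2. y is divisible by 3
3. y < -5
Yes

Take x = 1, y = -15. Substituting into each constraint:
  (1) 2(1) + (-15) = -13 ✓
  (2) -15 = 3 × -5, remainder 0 ✓
  (3) -15 < -5 ✓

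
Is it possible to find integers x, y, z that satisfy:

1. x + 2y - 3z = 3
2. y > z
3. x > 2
Yes

Take x = 3, y = 3, z = 2. Substituting into each constraint:
  (1) 3 + 2(3) - 3(2) = 3 ✓
  (2) 3 > 2 ✓
  (3) 3 > 2 ✓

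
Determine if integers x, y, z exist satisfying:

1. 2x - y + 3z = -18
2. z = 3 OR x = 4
Yes

Take x = 4, y = 26, z = 0. Substituting into each constraint:
  (1) 2(4) + (-26) + 3(0) = -18 ✓
  (2) x = 4, target 4 ✓ (second branch holds)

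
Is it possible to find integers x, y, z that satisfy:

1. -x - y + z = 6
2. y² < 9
Yes

Take x = -6, y = 0, z = 0. Substituting into each constraint:
  (1) 6 + 0 + 0 = 6 ✓
  (2) y² = (0)² = 0, and 0 < 9 ✓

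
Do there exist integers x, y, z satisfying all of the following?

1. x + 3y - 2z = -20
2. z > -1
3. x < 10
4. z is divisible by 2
Yes

Take x = -20, y = 0, z = 0. Substituting into each constraint:
  (1) (-20) + 3(0) - 2(0) = -20 ✓
  (2) 0 > -1 ✓
  (3) -20 < 10 ✓
  (4) 0 = 2 × 0, remainder 0 ✓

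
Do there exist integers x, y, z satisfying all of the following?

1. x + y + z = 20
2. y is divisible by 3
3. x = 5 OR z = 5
Yes

Take x = 5, y = 12, z = 3. Substituting into each constraint:
  (1) 5 + 12 + 3 = 20 ✓
  (2) 12 = 3 × 4, remainder 0 ✓
  (3) x = 5, target 5 ✓ (first branch holds)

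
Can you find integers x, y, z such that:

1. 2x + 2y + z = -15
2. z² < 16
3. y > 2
Yes

Take x = -10, y = 3, z = -1. Substituting into each constraint:
  (1) 2(-10) + 2(3) + (-1) = -15 ✓
  (2) z² = (-1)² = 1, and 1 < 16 ✓
  (3) 3 > 2 ✓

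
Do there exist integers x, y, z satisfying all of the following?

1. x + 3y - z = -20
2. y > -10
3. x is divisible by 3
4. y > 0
Yes

Take x = 0, y = 1, z = 23. Substituting into each constraint:
  (1) 0 + 3(1) + (-23) = -20 ✓
  (2) 1 > -10 ✓
  (3) 0 = 3 × 0, remainder 0 ✓
  (4) 1 > 0 ✓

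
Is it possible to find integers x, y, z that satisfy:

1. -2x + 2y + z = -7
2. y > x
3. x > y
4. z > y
No

A contradictory subset is {y > x, x > y}. No integer assignment can satisfy these jointly:

  - y > x: bounds one variable relative to another variable
  - x > y: bounds one variable relative to another variable

Direct contradiction: y > x and x > y cannot both hold.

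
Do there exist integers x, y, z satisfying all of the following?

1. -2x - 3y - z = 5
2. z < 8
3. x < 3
Yes

Take x = 0, y = -2, z = 1. Substituting into each constraint:
  (1) -2(0) - 3(-2) + (-1) = 5 ✓
  (2) 1 < 8 ✓
  (3) 0 < 3 ✓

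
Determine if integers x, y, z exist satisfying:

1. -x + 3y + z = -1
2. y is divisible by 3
Yes

Take x = 0, y = 0, z = -1. Substituting into each constraint:
  (1) 0 + 3(0) + (-1) = -1 ✓
  (2) 0 = 3 × 0, remainder 0 ✓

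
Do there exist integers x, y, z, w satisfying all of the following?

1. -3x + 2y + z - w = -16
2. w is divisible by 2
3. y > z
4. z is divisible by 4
Yes

Take x = 6, y = 1, z = 0, w = 0. Substituting into each constraint:
  (1) -3(6) + 2(1) + 0 + 0 = -16 ✓
  (2) 0 = 2 × 0, remainder 0 ✓
  (3) 1 > 0 ✓
  (4) 0 = 4 × 0, remainder 0 ✓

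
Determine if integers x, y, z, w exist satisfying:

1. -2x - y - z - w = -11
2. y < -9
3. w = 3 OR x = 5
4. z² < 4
Yes

Take x = 10, y = -11, z = -1, w = 3. Substituting into each constraint:
  (1) -2(10) + 11 + 1 + (-3) = -11 ✓
  (2) -11 < -9 ✓
  (3) w = 3, target 3 ✓ (first branch holds)
  (4) z² = (-1)² = 1, and 1 < 4 ✓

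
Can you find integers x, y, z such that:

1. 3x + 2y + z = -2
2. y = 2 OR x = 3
Yes

Take x = 3, y = 0, z = -11. Substituting into each constraint:
  (1) 3(3) + 2(0) + (-11) = -2 ✓
  (2) x = 3, target 3 ✓ (second branch holds)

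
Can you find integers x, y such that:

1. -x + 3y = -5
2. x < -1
Yes

Take x = -4, y = -3. Substituting into each constraint:
  (1) 4 + 3(-3) = -5 ✓
  (2) -4 < -1 ✓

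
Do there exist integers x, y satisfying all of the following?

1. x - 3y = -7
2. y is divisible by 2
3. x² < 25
Yes

Take x = -1, y = 2. Substituting into each constraint:
  (1) (-1) - 3(2) = -7 ✓
  (2) 2 = 2 × 1, remainder 0 ✓
  (3) x² = (-1)² = 1, and 1 < 25 ✓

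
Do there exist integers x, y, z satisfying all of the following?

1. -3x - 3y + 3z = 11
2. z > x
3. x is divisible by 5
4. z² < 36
No

Even the single constraint (-3x - 3y + 3z = 11) is infeasible over the integers.

  - -3x - 3y + 3z = 11: every term on the left is divisible by 3, so the LHS ≡ 0 (mod 3), but the RHS 11 is not — no integer solution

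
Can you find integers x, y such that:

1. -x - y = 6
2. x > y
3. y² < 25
Yes

Take x = -2, y = -4. Substituting into each constraint:
  (1) 2 + 4 = 6 ✓
  (2) -2 > -4 ✓
  (3) y² = (-4)² = 16, and 16 < 25 ✓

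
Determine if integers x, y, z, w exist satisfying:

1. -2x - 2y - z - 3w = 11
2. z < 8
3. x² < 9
Yes

Take x = 0, y = -7, z = 0, w = 1. Substituting into each constraint:
  (1) -2(0) - 2(-7) + 0 - 3(1) = 11 ✓
  (2) 0 < 8 ✓
  (3) x² = (0)² = 0, and 0 < 9 ✓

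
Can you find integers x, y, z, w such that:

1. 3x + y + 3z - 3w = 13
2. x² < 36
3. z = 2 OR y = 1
Yes

Take x = 0, y = 7, z = 2, w = 0. Substituting into each constraint:
  (1) 3(0) + 7 + 3(2) - 3(0) = 13 ✓
  (2) x² = (0)² = 0, and 0 < 36 ✓
  (3) z = 2, target 2 ✓ (first branch holds)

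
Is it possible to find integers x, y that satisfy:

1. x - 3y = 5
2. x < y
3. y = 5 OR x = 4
No

The full constraint system is jointly infeasible over the integers. Each constraint and what it forces:

  - x - 3y = 5: is a linear equation tying the variables together
  - x < y: bounds one variable relative to another variable
  - y = 5 OR x = 4: forces a choice: either y = 5 or x = 4

Split on the disjunction (y = 5 OR x = 4):
  • If y = 5: the equation forces x = 20, giving (y, x) = (5, 20), which violates y > x.
  • If x = 4: with x = 4, every remaining term of the linear equation is divisible by 3, so the left side is ≡ 0 (mod 3); but the right side 1 ≡ 1 (mod 3). No integers can satisfy it.
Both branches are infeasible, so the system has no integer solution.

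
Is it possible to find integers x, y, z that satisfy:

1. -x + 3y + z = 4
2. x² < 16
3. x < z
Yes

Take x = 0, y = 1, z = 1. Substituting into each constraint:
  (1) 0 + 3(1) + 1 = 4 ✓
  (2) x² = (0)² = 0, and 0 < 16 ✓
  (3) 0 < 1 ✓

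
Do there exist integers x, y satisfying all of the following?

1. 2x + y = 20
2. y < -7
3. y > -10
Yes

Take x = 14, y = -8. Substituting into each constraint:
  (1) 2(14) + (-8) = 20 ✓
  (2) -8 < -7 ✓
  (3) -8 > -10 ✓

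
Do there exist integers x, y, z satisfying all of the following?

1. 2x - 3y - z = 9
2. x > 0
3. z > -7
Yes

Take x = 1, y = -3, z = 2. Substituting into each constraint:
  (1) 2(1) - 3(-3) + (-2) = 9 ✓
  (2) 1 > 0 ✓
  (3) 2 > -7 ✓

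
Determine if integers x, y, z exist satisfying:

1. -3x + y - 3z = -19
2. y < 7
Yes

Take x = 7, y = 2, z = 0. Substituting into each constraint:
  (1) -3(7) + 2 - 3(0) = -19 ✓
  (2) 2 < 7 ✓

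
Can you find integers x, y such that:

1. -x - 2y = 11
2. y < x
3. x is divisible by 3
Yes

Take x = 3, y = -7. Substituting into each constraint:
  (1) (-3) - 2(-7) = 11 ✓
  (2) -7 < 3 ✓
  (3) 3 = 3 × 1, remainder 0 ✓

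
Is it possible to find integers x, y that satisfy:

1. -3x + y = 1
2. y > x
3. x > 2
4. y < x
No

A contradictory subset is {y > x, y < x}. No integer assignment can satisfy these jointly:

  - y > x: bounds one variable relative to another variable
  - y < x: bounds one variable relative to another variable

Direct contradiction: y > x and x > y cannot both hold.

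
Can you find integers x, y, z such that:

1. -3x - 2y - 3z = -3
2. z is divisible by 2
Yes

Take x = 1, y = 0, z = 0. Substituting into each constraint:
  (1) -3(1) - 2(0) - 3(0) = -3 ✓
  (2) 0 = 2 × 0, remainder 0 ✓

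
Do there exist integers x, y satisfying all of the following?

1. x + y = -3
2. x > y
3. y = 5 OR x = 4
Yes

Take x = 4, y = -7. Substituting into each constraint:
  (1) 4 + (-7) = -3 ✓
  (2) 4 > -7 ✓
  (3) x = 4, target 4 ✓ (second branch holds)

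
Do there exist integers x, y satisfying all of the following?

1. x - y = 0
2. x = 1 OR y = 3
Yes

Take x = 1, y = 1. Substituting into each constraint:
  (1) 1 + (-1) = 0 ✓
  (2) x = 1, target 1 ✓ (first branch holds)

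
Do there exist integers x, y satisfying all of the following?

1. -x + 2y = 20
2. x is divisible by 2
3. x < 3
Yes

Take x = 0, y = 10. Substituting into each constraint:
  (1) 0 + 2(10) = 20 ✓
  (2) 0 = 2 × 0, remainder 0 ✓
  (3) 0 < 3 ✓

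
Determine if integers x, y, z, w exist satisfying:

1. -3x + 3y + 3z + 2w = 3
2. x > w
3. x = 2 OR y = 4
Yes

Take x = 2, y = 0, z = 3, w = 0. Substituting into each constraint:
  (1) -3(2) + 3(0) + 3(3) + 2(0) = 3 ✓
  (2) 2 > 0 ✓
  (3) x = 2, target 2 ✓ (first branch holds)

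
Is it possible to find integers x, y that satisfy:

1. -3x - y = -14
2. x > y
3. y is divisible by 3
No

A contradictory subset is {-3x - y = -14, y is divisible by 3}. No integer assignment can satisfy these jointly:

  - -3x - y = -14: is a linear equation tying the variables together
  - y is divisible by 3: restricts y to multiples of 3

Modular obstruction: writing y = 3y', every remaining term of the linear equation is divisible by 3, so the left side is ≡ 0 (mod 3); but the right side -14 ≡ 1 (mod 3). No integers can satisfy it.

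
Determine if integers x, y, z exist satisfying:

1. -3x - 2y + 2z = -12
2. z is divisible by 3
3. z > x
Yes

Take x = -2, y = 9, z = 0. Substituting into each constraint:
  (1) -3(-2) - 2(9) + 2(0) = -12 ✓
  (2) 0 = 3 × 0, remainder 0 ✓
  (3) 0 > -2 ✓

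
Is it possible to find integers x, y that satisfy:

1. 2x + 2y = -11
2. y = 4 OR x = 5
No

Even the single constraint (2x + 2y = -11) is infeasible over the integers.

  - 2x + 2y = -11: every term on the left is divisible by 2, so the LHS ≡ 0 (mod 2), but the RHS -11 is not — no integer solution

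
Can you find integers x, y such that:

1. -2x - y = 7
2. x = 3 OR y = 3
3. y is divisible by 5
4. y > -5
No

The full constraint system is jointly infeasible over the integers. Each constraint and what it forces:

  - -2x - y = 7: is a linear equation tying the variables together
  - x = 3 OR y = 3: forces a choice: either x = 3 or y = 3
  - y is divisible by 5: restricts y to multiples of 5
  - y > -5: bounds one variable relative to a constant

Split on the disjunction (x = 3 OR y = 3):
  • If x = 3: with x = 3, writing y = 5y', every remaining term of the linear equation is divisible by 5, so the left side is ≡ 0 (mod 5); but the right side 13 ≡ 3 (mod 5). No integers can satisfy it.
  • If y = 3: this contradicts the divisibility constraint — 3 is not a multiple of 5.
Both branches are infeasible, so the system has no integer solution.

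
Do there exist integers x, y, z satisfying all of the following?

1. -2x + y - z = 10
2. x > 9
Yes

Take x = 10, y = 30, z = 0. Substituting into each constraint:
  (1) -2(10) + 30 + 0 = 10 ✓
  (2) 10 > 9 ✓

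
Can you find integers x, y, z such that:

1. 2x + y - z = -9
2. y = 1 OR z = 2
Yes

Take x = -4, y = 1, z = 2. Substituting into each constraint:
  (1) 2(-4) + 1 + (-2) = -9 ✓
  (2) y = 1, target 1 ✓ (first branch holds)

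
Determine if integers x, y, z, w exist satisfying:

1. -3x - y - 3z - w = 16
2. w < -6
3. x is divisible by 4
Yes

Take x = 0, y = -9, z = 0, w = -7. Substituting into each constraint:
  (1) -3(0) + 9 - 3(0) + 7 = 16 ✓
  (2) -7 < -6 ✓
  (3) 0 = 4 × 0, remainder 0 ✓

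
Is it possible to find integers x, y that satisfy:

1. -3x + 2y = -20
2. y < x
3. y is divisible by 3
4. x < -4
No

A contradictory subset is {-3x + 2y = -20, y is divisible by 3}. No integer assignment can satisfy these jointly:

  - -3x + 2y = -20: is a linear equation tying the variables together
  - y is divisible by 3: restricts y to multiples of 3

Modular obstruction: writing y = 3y', every remaining term of the linear equation is divisible by 3, so the left side is ≡ 0 (mod 3); but the right side -20 ≡ 1 (mod 3). No integers can satisfy it.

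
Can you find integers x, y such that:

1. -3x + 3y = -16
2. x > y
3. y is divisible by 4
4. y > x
No

Even the single constraint (-3x + 3y = -16) is infeasible over the integers.

  - -3x + 3y = -16: every term on the left is divisible by 3, so the LHS ≡ 0 (mod 3), but the RHS -16 is not — no integer solution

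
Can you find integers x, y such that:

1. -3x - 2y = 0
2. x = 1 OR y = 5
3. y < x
No

The full constraint system is jointly infeasible over the integers. Each constraint and what it forces:

  - -3x - 2y = 0: is a linear equation tying the variables together
  - x = 1 OR y = 5: forces a choice: either x = 1 or y = 5
  - y < x: bounds one variable relative to another variable

Split on the disjunction (x = 1 OR y = 5):
  • If x = 1: with x = 1, every remaining term of the linear equation is divisible by 2, so the left side is ≡ 0 (mod 2); but the right side 3 ≡ 1 (mod 2). No integers can satisfy it.
  • If y = 5: with y = 5, every remaining term of the linear equation is divisible by 3, so the left side is ≡ 0 (mod 3); but the right side 10 ≡ 1 (mod 3). No integers can satisfy it.
Both branches are infeasible, so the system has no integer solution.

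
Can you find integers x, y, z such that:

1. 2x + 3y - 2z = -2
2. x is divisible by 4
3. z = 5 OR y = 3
Yes

Take x = -8, y = 8, z = 5. Substituting into each constraint:
  (1) 2(-8) + 3(8) - 2(5) = -2 ✓
  (2) -8 = 4 × -2, remainder 0 ✓
  (3) z = 5, target 5 ✓ (first branch holds)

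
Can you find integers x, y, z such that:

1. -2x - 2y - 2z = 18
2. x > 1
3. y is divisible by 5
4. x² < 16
Yes

Take x = 2, y = 0, z = -11. Substituting into each constraint:
  (1) -2(2) - 2(0) - 2(-11) = 18 ✓
  (2) 2 > 1 ✓
  (3) 0 = 5 × 0, remainder 0 ✓
  (4) x² = (2)² = 4, and 4 < 16 ✓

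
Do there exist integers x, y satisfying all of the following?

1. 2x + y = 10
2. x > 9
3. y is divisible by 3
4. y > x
No

A contradictory subset is {2x + y = 10, x > 9, y > x}. No integer assignment can satisfy these jointly:

  - 2x + y = 10: is a linear equation tying the variables together
  - x > 9: bounds one variable relative to a constant
  - y > x: bounds one variable relative to another variable

Propagating the comparison: y > x and x ≥ 10 give y ≥ 11. Range argument: with x ∈ [10, ∞], y ∈ [11, ∞], the left side of the equation is at least 31, but the right side is 10 < 31. No integer solution exists.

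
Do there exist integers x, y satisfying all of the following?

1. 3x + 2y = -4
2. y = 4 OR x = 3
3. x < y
Yes

Take x = -4, y = 4. Substituting into each constraint:
  (1) 3(-4) + 2(4) = -4 ✓
  (2) y = 4, target 4 ✓ (first branch holds)
  (3) -4 < 4 ✓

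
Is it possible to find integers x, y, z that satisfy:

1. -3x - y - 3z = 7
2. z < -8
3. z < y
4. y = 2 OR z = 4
Yes

Take x = 6, y = 2, z = -9. Substituting into each constraint:
  (1) -3(6) + (-2) - 3(-9) = 7 ✓
  (2) -9 < -8 ✓
  (3) -9 < 2 ✓
  (4) y = 2, target 2 ✓ (first branch holds)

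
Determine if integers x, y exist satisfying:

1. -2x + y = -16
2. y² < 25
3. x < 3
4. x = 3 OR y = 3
No

A contradictory subset is {-2x + y = -16, x < 3, x = 3 OR y = 3}. No integer assignment can satisfy these jointly:

  - -2x + y = -16: is a linear equation tying the variables together
  - x < 3: bounds one variable relative to a constant
  - x = 3 OR y = 3: forces a choice: either x = 3 or y = 3

Split on the disjunction (x = 3 OR y = 3):
  • If x = 3: this contradicts the bound x ≤ 2.
  • If y = 3: with y = 3, every remaining term of the linear equation is divisible by 2, so the left side is ≡ 0 (mod 2); but the right side -19 ≡ 1 (mod 2). No integers can satisfy it.
Both branches are infeasible, so the system has no integer solution.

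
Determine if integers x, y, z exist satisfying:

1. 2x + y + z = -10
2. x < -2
Yes

Take x = -5, y = 0, z = 0. Substituting into each constraint:
  (1) 2(-5) + 0 + 0 = -10 ✓
  (2) -5 < -2 ✓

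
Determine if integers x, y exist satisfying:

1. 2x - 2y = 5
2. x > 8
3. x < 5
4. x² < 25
No

Even the single constraint (2x - 2y = 5) is infeasible over the integers.

  - 2x - 2y = 5: every term on the left is divisible by 2, so the LHS ≡ 0 (mod 2), but the RHS 5 is not — no integer solution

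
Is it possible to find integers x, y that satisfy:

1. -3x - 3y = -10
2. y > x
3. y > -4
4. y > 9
No

Even the single constraint (-3x - 3y = -10) is infeasible over the integers.

  - -3x - 3y = -10: every term on the left is divisible by 3, so the LHS ≡ 0 (mod 3), but the RHS -10 is not — no integer solution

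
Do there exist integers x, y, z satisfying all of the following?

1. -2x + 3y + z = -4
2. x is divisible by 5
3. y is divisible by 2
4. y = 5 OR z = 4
Yes

Take x = -5, y = -6, z = 4. Substituting into each constraint:
  (1) -2(-5) + 3(-6) + 4 = -4 ✓
  (2) -5 = 5 × -1, remainder 0 ✓
  (3) -6 = 2 × -3, remainder 0 ✓
  (4) z = 4, target 4 ✓ (second branch holds)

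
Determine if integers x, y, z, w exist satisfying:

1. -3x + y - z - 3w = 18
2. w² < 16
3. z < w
Yes

Take x = 0, y = 21, z = 0, w = 1. Substituting into each constraint:
  (1) -3(0) + 21 + 0 - 3(1) = 18 ✓
  (2) w² = (1)² = 1, and 1 < 16 ✓
  (3) 0 < 1 ✓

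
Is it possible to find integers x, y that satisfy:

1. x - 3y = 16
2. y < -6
Yes

Take x = -5, y = -7. Substituting into each constraint:
  (1) (-5) - 3(-7) = 16 ✓
  (2) -7 < -6 ✓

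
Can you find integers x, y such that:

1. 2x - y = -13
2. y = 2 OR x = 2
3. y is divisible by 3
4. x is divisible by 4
No

A contradictory subset is {2x - y = -13, y = 2 OR x = 2, x is divisible by 4}. No integer assignment can satisfy these jointly:

  - 2x - y = -13: is a linear equation tying the variables together
  - y = 2 OR x = 2: forces a choice: either y = 2 or x = 2
  - x is divisible by 4: restricts x to multiples of 4

Split on the disjunction (y = 2 OR x = 2):
  • If y = 2: with y = 2, writing x = 4x', every remaining term of the linear equation is divisible by 8, so the left side is ≡ 0 (mod 8); but the right side -11 ≡ 5 (mod 8). No integers can satisfy it.
  • If x = 2: this contradicts the divisibility constraint — 2 is not a multiple of 4.
Both branches are infeasible, so the system has no integer solution.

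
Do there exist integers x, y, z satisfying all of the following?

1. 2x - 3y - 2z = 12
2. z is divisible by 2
Yes

Take x = 6, y = 0, z = 0. Substituting into each constraint:
  (1) 2(6) - 3(0) - 2(0) = 12 ✓
  (2) 0 = 2 × 0, remainder 0 ✓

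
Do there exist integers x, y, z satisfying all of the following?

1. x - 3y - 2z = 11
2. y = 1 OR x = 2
Yes

Take x = 0, y = 1, z = -7. Substituting into each constraint:
  (1) 0 - 3(1) - 2(-7) = 11 ✓
  (2) y = 1, target 1 ✓ (first branch holds)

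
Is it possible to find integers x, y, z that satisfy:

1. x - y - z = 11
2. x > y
Yes

Take x = 0, y = -1, z = -10. Substituting into each constraint:
  (1) 0 + 1 + 10 = 11 ✓
  (2) 0 > -1 ✓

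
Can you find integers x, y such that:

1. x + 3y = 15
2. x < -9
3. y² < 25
No

The full constraint system is jointly infeasible over the integers. Each constraint and what it forces:

  - x + 3y = 15: is a linear equation tying the variables together
  - x < -9: bounds one variable relative to a constant
  - y² < 25: restricts y to |y| ≤ 4

Range argument: with x ∈ [−∞, -10], y ∈ [-4, 4], the left side of the equation is at most 2, but the right side is 15 > 2. No integer solution exists.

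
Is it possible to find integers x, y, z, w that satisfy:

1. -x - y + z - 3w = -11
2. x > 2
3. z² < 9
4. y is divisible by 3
Yes

Take x = 3, y = 0, z = 1, w = 3. Substituting into each constraint:
  (1) (-3) + 0 + 1 - 3(3) = -11 ✓
  (2) 3 > 2 ✓
  (3) z² = (1)² = 1, and 1 < 9 ✓
  (4) 0 = 3 × 0, remainder 0 ✓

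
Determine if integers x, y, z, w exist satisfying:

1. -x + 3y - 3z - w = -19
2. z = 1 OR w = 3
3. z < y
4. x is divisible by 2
Yes

Take x = 22, y = 0, z = -2, w = 3. Substituting into each constraint:
  (1) (-22) + 3(0) - 3(-2) + (-3) = -19 ✓
  (2) w = 3, target 3 ✓ (second branch holds)
  (3) -2 < 0 ✓
  (4) 22 = 2 × 11, remainder 0 ✓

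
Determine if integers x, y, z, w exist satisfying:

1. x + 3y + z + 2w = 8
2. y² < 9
Yes

Take x = 8, y = 0, z = 0, w = 0. Substituting into each constraint:
  (1) 8 + 3(0) + 0 + 2(0) = 8 ✓
  (2) y² = (0)² = 0, and 0 < 9 ✓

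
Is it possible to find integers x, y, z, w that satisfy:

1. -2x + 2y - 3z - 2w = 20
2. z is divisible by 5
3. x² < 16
Yes

Take x = 0, y = 10, z = 0, w = 0. Substituting into each constraint:
  (1) -2(0) + 2(10) - 3(0) - 2(0) = 20 ✓
  (2) 0 = 5 × 0, remainder 0 ✓
  (3) x² = (0)² = 0, and 0 < 16 ✓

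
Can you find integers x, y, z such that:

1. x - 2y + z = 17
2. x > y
Yes

Take x = 1, y = 0, z = 16. Substituting into each constraint:
  (1) 1 - 2(0) + 16 = 17 ✓
  (2) 1 > 0 ✓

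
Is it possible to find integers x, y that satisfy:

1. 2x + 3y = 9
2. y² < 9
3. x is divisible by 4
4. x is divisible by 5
No

The full constraint system is jointly infeasible over the integers. Each constraint and what it forces:

  - 2x + 3y = 9: is a linear equation tying the variables together
  - y² < 9: restricts y to |y| ≤ 2
  - x is divisible by 4: restricts x to multiples of 4
  - x is divisible by 5: restricts x to multiples of 5

The bounds confine y to {-2, -1, 0, 1, 2}. For each value, substitute into the equation:
  • y = -2: the equation gives 2x = 15, so x would not be an integer.
  • y = -1: the equation forces x = 6, but 5 does not divide 6.
  • y = 0: the equation gives 2x = 9, so x would not be an integer.
  • y = 1: the equation forces x = 3, but 5 does not divide 3.
  • y = 2: the equation gives 2x = 3, so x would not be an integer.
Every case fails, so no integer solution exists.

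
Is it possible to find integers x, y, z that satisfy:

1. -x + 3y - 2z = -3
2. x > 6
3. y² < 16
Yes

Take x = 9, y = 2, z = 0. Substituting into each constraint:
  (1) (-9) + 3(2) - 2(0) = -3 ✓
  (2) 9 > 6 ✓
  (3) y² = (2)² = 4, and 4 < 16 ✓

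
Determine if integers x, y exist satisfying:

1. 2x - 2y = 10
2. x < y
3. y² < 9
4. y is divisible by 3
No

A contradictory subset is {2x - 2y = 10, x < y}. No integer assignment can satisfy these jointly:

  - 2x - 2y = 10: is a linear equation tying the variables together
  - x < y: bounds one variable relative to another variable

From the equation, x − y = 5, i.e. y − x = -5; but y > x requires y − x ≥ 1. Contradiction.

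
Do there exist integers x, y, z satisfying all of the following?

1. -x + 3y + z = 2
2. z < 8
Yes

Take x = 0, y = 0, z = 2. Substituting into each constraint:
  (1) 0 + 3(0) + 2 = 2 ✓
  (2) 2 < 8 ✓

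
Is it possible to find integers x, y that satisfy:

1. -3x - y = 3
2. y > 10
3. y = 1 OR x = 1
No

The full constraint system is jointly infeasible over the integers. Each constraint and what it forces:

  - -3x - y = 3: is a linear equation tying the variables together
  - y > 10: bounds one variable relative to a constant
  - y = 1 OR x = 1: forces a choice: either y = 1 or x = 1

Split on the disjunction (y = 1 OR x = 1):
  • If y = 1: this contradicts the bound y ≥ 11.
  • If x = 1: the equation forces y = -6, which contradicts the bound y ≥ 11.
Both branches are infeasible, so the system has no integer solution.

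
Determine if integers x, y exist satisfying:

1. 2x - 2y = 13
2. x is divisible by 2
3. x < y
No

Even the single constraint (2x - 2y = 13) is infeasible over the integers.

  - 2x - 2y = 13: every term on the left is divisible by 2, so the LHS ≡ 0 (mod 2), but the RHS 13 is not — no integer solution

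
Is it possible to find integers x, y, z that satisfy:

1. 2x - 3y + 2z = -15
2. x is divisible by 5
Yes

Take x = 0, y = 5, z = 0. Substituting into each constraint:
  (1) 2(0) - 3(5) + 2(0) = -15 ✓
  (2) 0 = 5 × 0, remainder 0 ✓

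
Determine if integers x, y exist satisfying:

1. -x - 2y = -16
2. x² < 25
Yes

Take x = 0, y = 8. Substituting into each constraint:
  (1) 0 - 2(8) = -16 ✓
  (2) x² = (0)² = 0, and 0 < 25 ✓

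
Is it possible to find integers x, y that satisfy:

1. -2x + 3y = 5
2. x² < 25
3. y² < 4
Yes

Take x = -1, y = 1. Substituting into each constraint:
  (1) -2(-1) + 3(1) = 5 ✓
  (2) x² = (-1)² = 1, and 1 < 25 ✓
  (3) y² = (1)² = 1, and 1 < 4 ✓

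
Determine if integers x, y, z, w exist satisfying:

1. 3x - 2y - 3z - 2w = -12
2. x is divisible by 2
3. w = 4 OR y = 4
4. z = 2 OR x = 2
Yes

Take x = 2, y = 4, z = 0, w = 5. Substituting into each constraint:
  (1) 3(2) - 2(4) - 3(0) - 2(5) = -12 ✓
  (2) 2 = 2 × 1, remainder 0 ✓
  (3) y = 4, target 4 ✓ (second branch holds)
  (4) x = 2, target 2 ✓ (second branch holds)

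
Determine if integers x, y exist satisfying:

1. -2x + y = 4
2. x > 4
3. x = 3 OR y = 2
No

The full constraint system is jointly infeasible over the integers. Each constraint and what it forces:

  - -2x + y = 4: is a linear equation tying the variables together
  - x > 4: bounds one variable relative to a constant
  - x = 3 OR y = 2: forces a choice: either x = 3 or y = 2

Split on the disjunction (x = 3 OR y = 2):
  • If x = 3: this contradicts the bound x ≥ 5.
  • If y = 2: the equation forces x = -1, which contradicts the bound x ≥ 5.
Both branches are infeasible, so the system has no integer solution.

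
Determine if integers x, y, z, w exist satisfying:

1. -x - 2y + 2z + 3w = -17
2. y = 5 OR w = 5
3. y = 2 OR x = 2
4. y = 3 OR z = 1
Yes

Take x = 30, y = 2, z = 1, w = 5. Substituting into each constraint:
  (1) (-30) - 2(2) + 2(1) + 3(5) = -17 ✓
  (2) w = 5, target 5 ✓ (second branch holds)
  (3) y = 2, target 2 ✓ (first branch holds)
  (4) z = 1, target 1 ✓ (second branch holds)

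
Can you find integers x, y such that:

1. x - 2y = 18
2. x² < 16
Yes

Take x = 0, y = -9. Substituting into each constraint:
  (1) 0 - 2(-9) = 18 ✓
  (2) x² = (0)² = 0, and 0 < 16 ✓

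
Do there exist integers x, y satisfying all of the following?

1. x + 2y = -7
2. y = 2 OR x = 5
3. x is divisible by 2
No

A contradictory subset is {x + 2y = -7, x is divisible by 2}. No integer assignment can satisfy these jointly:

  - x + 2y = -7: is a linear equation tying the variables together
  - x is divisible by 2: restricts x to multiples of 2

Modular obstruction: writing x = 2x', every remaining term of the linear equation is divisible by 2, so the left side is ≡ 0 (mod 2); but the right side -7 ≡ 1 (mod 2). No integers can satisfy it.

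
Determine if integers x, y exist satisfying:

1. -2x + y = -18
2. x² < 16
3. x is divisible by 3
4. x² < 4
Yes

Take x = 0, y = -18. Substituting into each constraint:
  (1) -2(0) + (-18) = -18 ✓
  (2) x² = (0)² = 0, and 0 < 16 ✓
  (3) 0 = 3 × 0, remainder 0 ✓
  (4) x² = (0)² = 0, and 0 < 4 ✓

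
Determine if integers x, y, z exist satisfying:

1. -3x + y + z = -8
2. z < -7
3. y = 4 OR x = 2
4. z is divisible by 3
Yes

Take x = 2, y = 7, z = -9. Substituting into each constraint:
  (1) -3(2) + 7 + (-9) = -8 ✓
  (2) -9 < -7 ✓
  (3) x = 2, target 2 ✓ (second branch holds)
  (4) -9 = 3 × -3, remainder 0 ✓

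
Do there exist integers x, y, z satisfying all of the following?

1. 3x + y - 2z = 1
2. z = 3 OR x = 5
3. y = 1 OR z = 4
Yes

Take x = 5, y = -6, z = 4. Substituting into each constraint:
  (1) 3(5) + (-6) - 2(4) = 1 ✓
  (2) x = 5, target 5 ✓ (second branch holds)
  (3) z = 4, target 4 ✓ (second branch holds)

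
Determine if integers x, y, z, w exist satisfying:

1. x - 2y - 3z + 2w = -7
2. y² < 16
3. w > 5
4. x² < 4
Yes

Take x = 0, y = 2, z = 7, w = 9. Substituting into each constraint:
  (1) 0 - 2(2) - 3(7) + 2(9) = -7 ✓
  (2) y² = (2)² = 4, and 4 < 16 ✓
  (3) 9 > 5 ✓
  (4) x² = (0)² = 0, and 0 < 4 ✓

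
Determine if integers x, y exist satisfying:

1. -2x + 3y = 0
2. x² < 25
Yes

Take x = 0, y = 0. Substituting into each constraint:
  (1) -2(0) + 3(0) = 0 ✓
  (2) x² = (0)² = 0, and 0 < 25 ✓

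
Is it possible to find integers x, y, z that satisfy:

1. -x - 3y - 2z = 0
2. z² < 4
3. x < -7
Yes

Take x = -9, y = 3, z = 0. Substituting into each constraint:
  (1) 9 - 3(3) - 2(0) = 0 ✓
  (2) z² = (0)² = 0, and 0 < 4 ✓
  (3) -9 < -7 ✓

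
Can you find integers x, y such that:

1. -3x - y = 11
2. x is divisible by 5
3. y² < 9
No

The full constraint system is jointly infeasible over the integers. Each constraint and what it forces:

  - -3x - y = 11: is a linear equation tying the variables together
  - x is divisible by 5: restricts x to multiples of 5
  - y² < 9: restricts y to |y| ≤ 2

The bounds confine y to {-2, -1, 0, 1, 2}. For each value, substitute into the equation:
  • y = -2: the equation forces x = -3, but 5 does not divide -3.
  • y = -1: the equation gives -3x = 10, so x would not be an integer.
  • y = 0: the equation gives -3x = 11, so x would not be an integer.
  • y = 1: the equation forces x = -4, but 5 does not divide -4.
  • y = 2: the equation gives -3x = 13, so x would not be an integer.
Every case fails, so no integer solution exists.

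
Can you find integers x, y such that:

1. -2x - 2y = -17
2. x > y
No

Even the single constraint (-2x - 2y = -17) is infeasible over the integers.

  - -2x - 2y = -17: every term on the left is divisible by 2, so the LHS ≡ 0 (mod 2), but the RHS -17 is not — no integer solution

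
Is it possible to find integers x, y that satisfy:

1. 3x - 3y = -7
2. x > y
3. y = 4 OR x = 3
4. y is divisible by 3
No

Even the single constraint (3x - 3y = -7) is infeasible over the integers.

  - 3x - 3y = -7: every term on the left is divisible by 3, so the LHS ≡ 0 (mod 3), but the RHS -7 is not — no integer solution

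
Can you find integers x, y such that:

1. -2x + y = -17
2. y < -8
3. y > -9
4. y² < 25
No

A contradictory subset is {y < -8, y > -9}. No integer assignment can satisfy these jointly:

  - y < -8: bounds one variable relative to a constant
  - y > -9: bounds one variable relative to a constant

Direct contradiction: the bounds on y require y ≥ -8 and y ≤ -9 simultaneously, which is empty.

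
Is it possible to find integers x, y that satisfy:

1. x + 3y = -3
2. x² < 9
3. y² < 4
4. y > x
No

A contradictory subset is {x + 3y = -3, x² < 9, y > x}. No integer assignment can satisfy these jointly:

  - x + 3y = -3: is a linear equation tying the variables together
  - x² < 9: restricts x to |x| ≤ 2
  - y > x: bounds one variable relative to another variable

The bounds confine x to {-2, -1, 0, 1, 2}. For each value, substitute into the equation:
  • x = -2: the equation gives 3y = -1, so y would not be an integer.
  • x = -1: the equation gives 3y = -2, so y would not be an integer.
  • x = 0: the equation forces y = -1, but y > x fails since -1 ≤ 0.
  • x = 1: the equation gives 3y = -4, so y would not be an integer.
  • x = 2: the equation gives 3y = -5, so y would not be an integer.
Every case fails, so no integer solution exists.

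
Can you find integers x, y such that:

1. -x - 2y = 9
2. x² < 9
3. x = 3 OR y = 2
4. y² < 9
No

A contradictory subset is {-x - 2y = 9, x² < 9, x = 3 OR y = 2}. No integer assignment can satisfy these jointly:

  - -x - 2y = 9: is a linear equation tying the variables together
  - x² < 9: restricts x to |x| ≤ 2
  - x = 3 OR y = 2: forces a choice: either x = 3 or y = 2

Split on the disjunction (x = 3 OR y = 2):
  • If x = 3: this contradicts x² < 9, which requires |x| ≤ 2.
  • If y = 2: the equation forces x = -13, but x² < 9 requires |x| ≤ 2.
Both branches are infeasible, so the system has no integer solution.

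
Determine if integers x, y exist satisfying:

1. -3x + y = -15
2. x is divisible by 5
Yes

Take x = 0, y = -15. Substituting into each constraint:
  (1) -3(0) + (-15) = -15 ✓
  (2) 0 = 5 × 0, remainder 0 ✓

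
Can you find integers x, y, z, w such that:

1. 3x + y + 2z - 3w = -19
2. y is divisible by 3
Yes

Take x = -7, y = 0, z = 1, w = 0. Substituting into each constraint:
  (1) 3(-7) + 0 + 2(1) - 3(0) = -19 ✓
  (2) 0 = 3 × 0, remainder 0 ✓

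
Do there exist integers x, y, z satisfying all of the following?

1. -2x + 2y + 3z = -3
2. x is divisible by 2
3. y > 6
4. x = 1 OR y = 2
No

A contradictory subset is {x is divisible by 2, y > 6, x = 1 OR y = 2}. No integer assignment can satisfy these jointly:

  - x is divisible by 2: restricts x to multiples of 2
  - y > 6: bounds one variable relative to a constant
  - x = 1 OR y = 2: forces a choice: either x = 1 or y = 2

Split on the disjunction (x = 1 OR y = 2):
  • If x = 1: this contradicts the divisibility constraint — 1 is not a multiple of 2.
  • If y = 2: this contradicts the bound y ≥ 7.
Both branches are infeasible, so the system has no integer solution.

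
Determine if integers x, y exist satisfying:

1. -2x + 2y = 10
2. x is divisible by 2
Yes

Take x = 0, y = 5. Substituting into each constraint:
  (1) -2(0) + 2(5) = 10 ✓
  (2) 0 = 2 × 0, remainder 0 ✓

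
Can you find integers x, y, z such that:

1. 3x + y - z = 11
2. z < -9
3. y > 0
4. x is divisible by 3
Yes

Take x = 0, y = 1, z = -10. Substituting into each constraint:
  (1) 3(0) + 1 + 10 = 11 ✓
  (2) -10 < -9 ✓
  (3) 1 > 0 ✓
  (4) 0 = 3 × 0, remainder 0 ✓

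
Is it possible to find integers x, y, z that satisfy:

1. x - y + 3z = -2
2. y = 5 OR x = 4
Yes

Take x = 4, y = 0, z = -2. Substituting into each constraint:
  (1) 4 + 0 + 3(-2) = -2 ✓
  (2) x = 4, target 4 ✓ (second branch holds)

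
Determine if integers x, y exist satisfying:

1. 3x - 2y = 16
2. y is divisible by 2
Yes

Take x = 4, y = -2. Substituting into each constraint:
  (1) 3(4) - 2(-2) = 16 ✓
  (2) -2 = 2 × -1, remainder 0 ✓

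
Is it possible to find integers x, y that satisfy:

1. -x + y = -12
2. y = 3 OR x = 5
Yes

Take x = 15, y = 3. Substituting into each constraint:
  (1) (-15) + 3 = -12 ✓
  (2) y = 3, target 3 ✓ (first branch holds)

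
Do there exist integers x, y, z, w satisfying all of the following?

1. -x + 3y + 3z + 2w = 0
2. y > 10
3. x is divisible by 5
Yes

Take x = 0, y = 11, z = -11, w = 0. Substituting into each constraint:
  (1) 0 + 3(11) + 3(-11) + 2(0) = 0 ✓
  (2) 11 > 10 ✓
  (3) 0 = 5 × 0, remainder 0 ✓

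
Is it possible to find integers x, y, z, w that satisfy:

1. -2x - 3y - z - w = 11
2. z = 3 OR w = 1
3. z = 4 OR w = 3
Yes

Take x = -1, y = -5, z = 3, w = 3. Substituting into each constraint:
  (1) -2(-1) - 3(-5) + (-3) + (-3) = 11 ✓
  (2) z = 3, target 3 ✓ (first branch holds)
  (3) w = 3, target 3 ✓ (second branch holds)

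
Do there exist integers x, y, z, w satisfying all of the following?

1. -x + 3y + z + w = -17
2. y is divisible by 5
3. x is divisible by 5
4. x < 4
Yes

Take x = 0, y = 0, z = -17, w = 0. Substituting into each constraint:
  (1) 0 + 3(0) + (-17) + 0 = -17 ✓
  (2) 0 = 5 × 0, remainder 0 ✓
  (3) 0 = 5 × 0, remainder 0 ✓
  (4) 0 < 4 ✓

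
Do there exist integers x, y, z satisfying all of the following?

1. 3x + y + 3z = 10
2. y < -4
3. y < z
Yes

Take x = 5, y = -5, z = 0. Substituting into each constraint:
  (1) 3(5) + (-5) + 3(0) = 10 ✓
  (2) -5 < -4 ✓
  (3) -5 < 0 ✓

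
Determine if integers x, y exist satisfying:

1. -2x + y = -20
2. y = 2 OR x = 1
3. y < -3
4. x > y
Yes

Take x = 1, y = -18. Substituting into each constraint:
  (1) -2(1) + (-18) = -20 ✓
  (2) x = 1, target 1 ✓ (second branch holds)
  (3) -18 < -3 ✓
  (4) 1 > -18 ✓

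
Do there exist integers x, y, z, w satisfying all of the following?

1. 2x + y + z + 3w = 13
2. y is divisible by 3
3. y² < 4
Yes

Take x = 2, y = 0, z = 0, w = 3. Substituting into each constraint:
  (1) 2(2) + 0 + 0 + 3(3) = 13 ✓
  (2) 0 = 3 × 0, remainder 0 ✓
  (3) y² = (0)² = 0, and 0 < 4 ✓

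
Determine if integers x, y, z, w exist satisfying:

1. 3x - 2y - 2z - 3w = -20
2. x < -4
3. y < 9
Yes

Take x = -6, y = 1, z = 0, w = 0. Substituting into each constraint:
  (1) 3(-6) - 2(1) - 2(0) - 3(0) = -20 ✓
  (2) -6 < -4 ✓
  (3) 1 < 9 ✓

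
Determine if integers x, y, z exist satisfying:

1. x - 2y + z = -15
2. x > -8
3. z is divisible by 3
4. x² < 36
Yes

Take x = 0, y = 9, z = 3. Substituting into each constraint:
  (1) 0 - 2(9) + 3 = -15 ✓
  (2) 0 > -8 ✓
  (3) 3 = 3 × 1, remainder 0 ✓
  (4) x² = (0)² = 0, and 0 < 36 ✓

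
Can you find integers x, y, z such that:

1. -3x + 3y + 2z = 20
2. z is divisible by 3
No

The full constraint system is jointly infeasible over the integers. Each constraint and what it forces:

  - -3x + 3y + 2z = 20: is a linear equation tying the variables together
  - z is divisible by 3: restricts z to multiples of 3

Modular obstruction: writing z = 3z', every remaining term of the linear equation is divisible by 3, so the left side is ≡ 0 (mod 3); but the right side 20 ≡ 2 (mod 3). No integers can satisfy it.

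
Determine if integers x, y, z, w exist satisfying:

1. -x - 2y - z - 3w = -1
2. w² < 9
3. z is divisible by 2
Yes

Take x = 1, y = 0, z = 0, w = 0. Substituting into each constraint:
  (1) (-1) - 2(0) + 0 - 3(0) = -1 ✓
  (2) w² = (0)² = 0, and 0 < 9 ✓
  (3) 0 = 2 × 0, remainder 0 ✓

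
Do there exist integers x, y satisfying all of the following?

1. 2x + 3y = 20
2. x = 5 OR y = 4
Yes

Take x = 4, y = 4. Substituting into each constraint:
  (1) 2(4) + 3(4) = 20 ✓
  (2) y = 4, target 4 ✓ (second branch holds)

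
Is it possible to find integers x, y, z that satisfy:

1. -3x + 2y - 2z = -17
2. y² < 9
Yes

Take x = 5, y = 0, z = 1. Substituting into each constraint:
  (1) -3(5) + 2(0) - 2(1) = -17 ✓
  (2) y² = (0)² = 0, and 0 < 9 ✓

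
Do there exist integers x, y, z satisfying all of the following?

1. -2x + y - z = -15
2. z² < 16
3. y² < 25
Yes

Take x = 8, y = 1, z = 0. Substituting into each constraint:
  (1) -2(8) + 1 + 0 = -15 ✓
  (2) z² = (0)² = 0, and 0 < 16 ✓
  (3) y² = (1)² = 1, and 1 < 25 ✓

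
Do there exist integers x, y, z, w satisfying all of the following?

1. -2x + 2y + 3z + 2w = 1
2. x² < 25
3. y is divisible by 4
Yes

Take x = 0, y = 0, z = 1, w = -1. Substituting into each constraint:
  (1) -2(0) + 2(0) + 3(1) + 2(-1) = 1 ✓
  (2) x² = (0)² = 0, and 0 < 25 ✓
  (3) 0 = 4 × 0, remainder 0 ✓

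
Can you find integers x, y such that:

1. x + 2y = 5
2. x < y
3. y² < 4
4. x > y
No

A contradictory subset is {x < y, x > y}. No integer assignment can satisfy these jointly:

  - x < y: bounds one variable relative to another variable
  - x > y: bounds one variable relative to another variable

Direct contradiction: y > x and x > y cannot both hold.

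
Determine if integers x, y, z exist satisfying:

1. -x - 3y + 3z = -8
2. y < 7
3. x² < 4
Yes

Take x = -1, y = 6, z = 3. Substituting into each constraint:
  (1) 1 - 3(6) + 3(3) = -8 ✓
  (2) 6 < 7 ✓
  (3) x² = (-1)² = 1, and 1 < 4 ✓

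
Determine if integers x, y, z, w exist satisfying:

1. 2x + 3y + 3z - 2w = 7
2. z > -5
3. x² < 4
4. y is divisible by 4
Yes

Take x = 1, y = 0, z = -1, w = -4. Substituting into each constraint:
  (1) 2(1) + 3(0) + 3(-1) - 2(-4) = 7 ✓
  (2) -1 > -5 ✓
  (3) x² = (1)² = 1, and 1 < 4 ✓
  (4) 0 = 4 × 0, remainder 0 ✓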